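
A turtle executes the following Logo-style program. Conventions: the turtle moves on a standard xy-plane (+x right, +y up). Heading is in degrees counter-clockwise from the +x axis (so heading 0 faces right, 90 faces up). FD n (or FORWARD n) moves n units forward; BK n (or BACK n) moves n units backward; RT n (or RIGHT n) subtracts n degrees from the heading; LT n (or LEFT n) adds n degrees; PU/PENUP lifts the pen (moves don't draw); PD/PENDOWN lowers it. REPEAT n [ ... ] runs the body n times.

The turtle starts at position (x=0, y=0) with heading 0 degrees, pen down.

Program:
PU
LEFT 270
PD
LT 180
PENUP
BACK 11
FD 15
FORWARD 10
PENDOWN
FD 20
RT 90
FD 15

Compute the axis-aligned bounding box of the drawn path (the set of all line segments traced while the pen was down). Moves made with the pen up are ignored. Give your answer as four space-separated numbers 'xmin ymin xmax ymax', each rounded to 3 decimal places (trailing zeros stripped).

Executing turtle program step by step:
Start: pos=(0,0), heading=0, pen down
PU: pen up
LT 270: heading 0 -> 270
PD: pen down
LT 180: heading 270 -> 90
PU: pen up
BK 11: (0,0) -> (0,-11) [heading=90, move]
FD 15: (0,-11) -> (0,4) [heading=90, move]
FD 10: (0,4) -> (0,14) [heading=90, move]
PD: pen down
FD 20: (0,14) -> (0,34) [heading=90, draw]
RT 90: heading 90 -> 0
FD 15: (0,34) -> (15,34) [heading=0, draw]
Final: pos=(15,34), heading=0, 2 segment(s) drawn

Segment endpoints: x in {0, 0, 15}, y in {14, 34, 34}
xmin=0, ymin=14, xmax=15, ymax=34

Answer: 0 14 15 34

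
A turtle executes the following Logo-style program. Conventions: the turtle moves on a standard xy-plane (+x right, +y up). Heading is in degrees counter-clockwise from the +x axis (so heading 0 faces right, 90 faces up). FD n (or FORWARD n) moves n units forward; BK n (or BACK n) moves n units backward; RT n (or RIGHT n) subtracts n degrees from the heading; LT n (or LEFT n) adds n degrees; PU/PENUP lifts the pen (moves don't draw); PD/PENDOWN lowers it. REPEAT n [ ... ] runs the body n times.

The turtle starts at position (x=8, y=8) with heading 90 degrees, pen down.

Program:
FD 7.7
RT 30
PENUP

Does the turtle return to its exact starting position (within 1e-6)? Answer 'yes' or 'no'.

Executing turtle program step by step:
Start: pos=(8,8), heading=90, pen down
FD 7.7: (8,8) -> (8,15.7) [heading=90, draw]
RT 30: heading 90 -> 60
PU: pen up
Final: pos=(8,15.7), heading=60, 1 segment(s) drawn

Start position: (8, 8)
Final position: (8, 15.7)
Distance = 7.7; >= 1e-6 -> NOT closed

Answer: no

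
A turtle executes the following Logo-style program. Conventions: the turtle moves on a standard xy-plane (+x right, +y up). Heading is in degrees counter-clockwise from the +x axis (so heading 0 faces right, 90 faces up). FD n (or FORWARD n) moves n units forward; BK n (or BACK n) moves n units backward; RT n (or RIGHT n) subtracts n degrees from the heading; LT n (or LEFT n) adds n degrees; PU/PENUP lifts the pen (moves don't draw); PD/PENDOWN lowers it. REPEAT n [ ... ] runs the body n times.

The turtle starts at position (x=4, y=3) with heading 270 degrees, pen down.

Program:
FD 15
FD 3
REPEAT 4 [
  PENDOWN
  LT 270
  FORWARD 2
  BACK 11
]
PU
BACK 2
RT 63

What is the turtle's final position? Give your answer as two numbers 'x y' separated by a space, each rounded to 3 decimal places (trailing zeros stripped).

Executing turtle program step by step:
Start: pos=(4,3), heading=270, pen down
FD 15: (4,3) -> (4,-12) [heading=270, draw]
FD 3: (4,-12) -> (4,-15) [heading=270, draw]
REPEAT 4 [
  -- iteration 1/4 --
  PD: pen down
  LT 270: heading 270 -> 180
  FD 2: (4,-15) -> (2,-15) [heading=180, draw]
  BK 11: (2,-15) -> (13,-15) [heading=180, draw]
  -- iteration 2/4 --
  PD: pen down
  LT 270: heading 180 -> 90
  FD 2: (13,-15) -> (13,-13) [heading=90, draw]
  BK 11: (13,-13) -> (13,-24) [heading=90, draw]
  -- iteration 3/4 --
  PD: pen down
  LT 270: heading 90 -> 0
  FD 2: (13,-24) -> (15,-24) [heading=0, draw]
  BK 11: (15,-24) -> (4,-24) [heading=0, draw]
  -- iteration 4/4 --
  PD: pen down
  LT 270: heading 0 -> 270
  FD 2: (4,-24) -> (4,-26) [heading=270, draw]
  BK 11: (4,-26) -> (4,-15) [heading=270, draw]
]
PU: pen up
BK 2: (4,-15) -> (4,-13) [heading=270, move]
RT 63: heading 270 -> 207
Final: pos=(4,-13), heading=207, 10 segment(s) drawn

Answer: 4 -13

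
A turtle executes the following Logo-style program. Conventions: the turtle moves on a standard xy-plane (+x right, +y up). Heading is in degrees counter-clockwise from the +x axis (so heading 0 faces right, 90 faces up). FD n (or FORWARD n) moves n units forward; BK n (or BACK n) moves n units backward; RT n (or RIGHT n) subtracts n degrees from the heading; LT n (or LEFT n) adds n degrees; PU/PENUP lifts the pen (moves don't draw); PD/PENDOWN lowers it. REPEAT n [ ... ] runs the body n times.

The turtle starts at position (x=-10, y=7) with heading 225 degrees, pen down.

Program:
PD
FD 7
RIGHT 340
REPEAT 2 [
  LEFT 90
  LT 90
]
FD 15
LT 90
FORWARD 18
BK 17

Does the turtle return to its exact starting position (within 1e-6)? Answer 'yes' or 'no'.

Executing turtle program step by step:
Start: pos=(-10,7), heading=225, pen down
PD: pen down
FD 7: (-10,7) -> (-14.95,2.05) [heading=225, draw]
RT 340: heading 225 -> 245
REPEAT 2 [
  -- iteration 1/2 --
  LT 90: heading 245 -> 335
  LT 90: heading 335 -> 65
  -- iteration 2/2 --
  LT 90: heading 65 -> 155
  LT 90: heading 155 -> 245
]
FD 15: (-14.95,2.05) -> (-21.289,-11.544) [heading=245, draw]
LT 90: heading 245 -> 335
FD 18: (-21.289,-11.544) -> (-4.975,-19.151) [heading=335, draw]
BK 17: (-4.975,-19.151) -> (-20.383,-11.967) [heading=335, draw]
Final: pos=(-20.383,-11.967), heading=335, 4 segment(s) drawn

Start position: (-10, 7)
Final position: (-20.383, -11.967)
Distance = 21.623; >= 1e-6 -> NOT closed

Answer: no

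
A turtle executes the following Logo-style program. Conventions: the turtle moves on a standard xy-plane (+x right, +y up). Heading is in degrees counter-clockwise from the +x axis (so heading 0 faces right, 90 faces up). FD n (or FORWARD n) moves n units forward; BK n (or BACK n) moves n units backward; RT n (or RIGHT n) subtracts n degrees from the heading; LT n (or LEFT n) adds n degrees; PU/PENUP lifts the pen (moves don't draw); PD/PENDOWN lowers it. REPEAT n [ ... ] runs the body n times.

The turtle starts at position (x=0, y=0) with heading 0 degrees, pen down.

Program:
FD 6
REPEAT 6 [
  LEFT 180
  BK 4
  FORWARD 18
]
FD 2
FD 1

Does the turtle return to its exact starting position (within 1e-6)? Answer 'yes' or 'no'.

Answer: no

Derivation:
Executing turtle program step by step:
Start: pos=(0,0), heading=0, pen down
FD 6: (0,0) -> (6,0) [heading=0, draw]
REPEAT 6 [
  -- iteration 1/6 --
  LT 180: heading 0 -> 180
  BK 4: (6,0) -> (10,0) [heading=180, draw]
  FD 18: (10,0) -> (-8,0) [heading=180, draw]
  -- iteration 2/6 --
  LT 180: heading 180 -> 0
  BK 4: (-8,0) -> (-12,0) [heading=0, draw]
  FD 18: (-12,0) -> (6,0) [heading=0, draw]
  -- iteration 3/6 --
  LT 180: heading 0 -> 180
  BK 4: (6,0) -> (10,0) [heading=180, draw]
  FD 18: (10,0) -> (-8,0) [heading=180, draw]
  -- iteration 4/6 --
  LT 180: heading 180 -> 0
  BK 4: (-8,0) -> (-12,0) [heading=0, draw]
  FD 18: (-12,0) -> (6,0) [heading=0, draw]
  -- iteration 5/6 --
  LT 180: heading 0 -> 180
  BK 4: (6,0) -> (10,0) [heading=180, draw]
  FD 18: (10,0) -> (-8,0) [heading=180, draw]
  -- iteration 6/6 --
  LT 180: heading 180 -> 0
  BK 4: (-8,0) -> (-12,0) [heading=0, draw]
  FD 18: (-12,0) -> (6,0) [heading=0, draw]
]
FD 2: (6,0) -> (8,0) [heading=0, draw]
FD 1: (8,0) -> (9,0) [heading=0, draw]
Final: pos=(9,0), heading=0, 15 segment(s) drawn

Start position: (0, 0)
Final position: (9, 0)
Distance = 9; >= 1e-6 -> NOT closed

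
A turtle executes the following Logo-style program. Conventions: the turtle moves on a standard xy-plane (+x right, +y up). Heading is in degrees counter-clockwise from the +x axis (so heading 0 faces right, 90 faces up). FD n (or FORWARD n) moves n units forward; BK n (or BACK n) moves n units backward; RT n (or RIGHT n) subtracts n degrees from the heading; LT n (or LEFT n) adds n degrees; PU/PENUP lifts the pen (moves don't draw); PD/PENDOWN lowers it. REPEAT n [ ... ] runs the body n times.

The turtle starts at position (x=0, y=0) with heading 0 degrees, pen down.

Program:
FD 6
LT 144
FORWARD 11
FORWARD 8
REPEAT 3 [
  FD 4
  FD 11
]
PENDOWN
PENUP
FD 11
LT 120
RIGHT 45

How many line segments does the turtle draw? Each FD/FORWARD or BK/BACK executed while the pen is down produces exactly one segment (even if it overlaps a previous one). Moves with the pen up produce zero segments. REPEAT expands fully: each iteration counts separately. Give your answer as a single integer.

Executing turtle program step by step:
Start: pos=(0,0), heading=0, pen down
FD 6: (0,0) -> (6,0) [heading=0, draw]
LT 144: heading 0 -> 144
FD 11: (6,0) -> (-2.899,6.466) [heading=144, draw]
FD 8: (-2.899,6.466) -> (-9.371,11.168) [heading=144, draw]
REPEAT 3 [
  -- iteration 1/3 --
  FD 4: (-9.371,11.168) -> (-12.607,13.519) [heading=144, draw]
  FD 11: (-12.607,13.519) -> (-21.507,19.985) [heading=144, draw]
  -- iteration 2/3 --
  FD 4: (-21.507,19.985) -> (-24.743,22.336) [heading=144, draw]
  FD 11: (-24.743,22.336) -> (-33.642,28.801) [heading=144, draw]
  -- iteration 3/3 --
  FD 4: (-33.642,28.801) -> (-36.878,31.153) [heading=144, draw]
  FD 11: (-36.878,31.153) -> (-45.777,37.618) [heading=144, draw]
]
PD: pen down
PU: pen up
FD 11: (-45.777,37.618) -> (-54.676,44.084) [heading=144, move]
LT 120: heading 144 -> 264
RT 45: heading 264 -> 219
Final: pos=(-54.676,44.084), heading=219, 9 segment(s) drawn
Segments drawn: 9

Answer: 9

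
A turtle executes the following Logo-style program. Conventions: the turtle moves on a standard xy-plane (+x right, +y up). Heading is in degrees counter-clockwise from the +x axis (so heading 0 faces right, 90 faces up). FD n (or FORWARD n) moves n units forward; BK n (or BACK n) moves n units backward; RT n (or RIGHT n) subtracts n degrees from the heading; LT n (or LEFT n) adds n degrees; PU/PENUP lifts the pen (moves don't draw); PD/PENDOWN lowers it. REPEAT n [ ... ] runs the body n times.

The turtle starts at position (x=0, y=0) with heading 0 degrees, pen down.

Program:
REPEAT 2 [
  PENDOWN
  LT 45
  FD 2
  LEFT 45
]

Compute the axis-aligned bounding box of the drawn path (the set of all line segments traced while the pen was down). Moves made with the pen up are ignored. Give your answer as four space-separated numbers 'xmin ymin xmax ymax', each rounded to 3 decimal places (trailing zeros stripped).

Executing turtle program step by step:
Start: pos=(0,0), heading=0, pen down
REPEAT 2 [
  -- iteration 1/2 --
  PD: pen down
  LT 45: heading 0 -> 45
  FD 2: (0,0) -> (1.414,1.414) [heading=45, draw]
  LT 45: heading 45 -> 90
  -- iteration 2/2 --
  PD: pen down
  LT 45: heading 90 -> 135
  FD 2: (1.414,1.414) -> (0,2.828) [heading=135, draw]
  LT 45: heading 135 -> 180
]
Final: pos=(0,2.828), heading=180, 2 segment(s) drawn

Segment endpoints: x in {0, 0, 1.414}, y in {0, 1.414, 2.828}
xmin=0, ymin=0, xmax=1.414, ymax=2.828

Answer: 0 0 1.414 2.828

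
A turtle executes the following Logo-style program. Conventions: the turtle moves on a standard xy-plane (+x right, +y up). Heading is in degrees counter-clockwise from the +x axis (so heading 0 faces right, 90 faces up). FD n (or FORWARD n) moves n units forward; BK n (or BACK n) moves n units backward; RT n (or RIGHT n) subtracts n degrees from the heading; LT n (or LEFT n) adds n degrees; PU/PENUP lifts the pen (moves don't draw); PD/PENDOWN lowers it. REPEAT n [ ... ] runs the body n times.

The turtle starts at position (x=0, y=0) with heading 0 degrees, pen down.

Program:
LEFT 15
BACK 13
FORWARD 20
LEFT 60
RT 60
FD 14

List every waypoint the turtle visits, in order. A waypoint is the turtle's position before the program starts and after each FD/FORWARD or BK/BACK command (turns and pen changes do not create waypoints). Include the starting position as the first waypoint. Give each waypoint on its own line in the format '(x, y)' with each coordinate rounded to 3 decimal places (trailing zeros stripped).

Answer: (0, 0)
(-12.557, -3.365)
(6.761, 1.812)
(20.284, 5.435)

Derivation:
Executing turtle program step by step:
Start: pos=(0,0), heading=0, pen down
LT 15: heading 0 -> 15
BK 13: (0,0) -> (-12.557,-3.365) [heading=15, draw]
FD 20: (-12.557,-3.365) -> (6.761,1.812) [heading=15, draw]
LT 60: heading 15 -> 75
RT 60: heading 75 -> 15
FD 14: (6.761,1.812) -> (20.284,5.435) [heading=15, draw]
Final: pos=(20.284,5.435), heading=15, 3 segment(s) drawn
Waypoints (4 total):
(0, 0)
(-12.557, -3.365)
(6.761, 1.812)
(20.284, 5.435)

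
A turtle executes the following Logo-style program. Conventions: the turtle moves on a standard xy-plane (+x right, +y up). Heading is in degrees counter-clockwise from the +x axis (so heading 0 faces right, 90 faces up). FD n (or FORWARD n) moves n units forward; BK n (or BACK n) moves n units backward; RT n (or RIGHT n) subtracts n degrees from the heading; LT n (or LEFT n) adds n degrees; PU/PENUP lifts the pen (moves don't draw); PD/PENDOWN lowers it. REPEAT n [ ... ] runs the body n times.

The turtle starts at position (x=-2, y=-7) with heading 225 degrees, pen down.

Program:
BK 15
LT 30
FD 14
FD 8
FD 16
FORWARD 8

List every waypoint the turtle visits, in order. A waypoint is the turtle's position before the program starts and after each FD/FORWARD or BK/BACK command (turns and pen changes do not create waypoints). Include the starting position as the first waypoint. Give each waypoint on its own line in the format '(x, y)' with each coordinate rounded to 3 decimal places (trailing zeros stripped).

Answer: (-2, -7)
(8.607, 3.607)
(4.983, -9.916)
(2.913, -17.644)
(-1.229, -33.099)
(-3.299, -40.826)

Derivation:
Executing turtle program step by step:
Start: pos=(-2,-7), heading=225, pen down
BK 15: (-2,-7) -> (8.607,3.607) [heading=225, draw]
LT 30: heading 225 -> 255
FD 14: (8.607,3.607) -> (4.983,-9.916) [heading=255, draw]
FD 8: (4.983,-9.916) -> (2.913,-17.644) [heading=255, draw]
FD 16: (2.913,-17.644) -> (-1.229,-33.099) [heading=255, draw]
FD 8: (-1.229,-33.099) -> (-3.299,-40.826) [heading=255, draw]
Final: pos=(-3.299,-40.826), heading=255, 5 segment(s) drawn
Waypoints (6 total):
(-2, -7)
(8.607, 3.607)
(4.983, -9.916)
(2.913, -17.644)
(-1.229, -33.099)
(-3.299, -40.826)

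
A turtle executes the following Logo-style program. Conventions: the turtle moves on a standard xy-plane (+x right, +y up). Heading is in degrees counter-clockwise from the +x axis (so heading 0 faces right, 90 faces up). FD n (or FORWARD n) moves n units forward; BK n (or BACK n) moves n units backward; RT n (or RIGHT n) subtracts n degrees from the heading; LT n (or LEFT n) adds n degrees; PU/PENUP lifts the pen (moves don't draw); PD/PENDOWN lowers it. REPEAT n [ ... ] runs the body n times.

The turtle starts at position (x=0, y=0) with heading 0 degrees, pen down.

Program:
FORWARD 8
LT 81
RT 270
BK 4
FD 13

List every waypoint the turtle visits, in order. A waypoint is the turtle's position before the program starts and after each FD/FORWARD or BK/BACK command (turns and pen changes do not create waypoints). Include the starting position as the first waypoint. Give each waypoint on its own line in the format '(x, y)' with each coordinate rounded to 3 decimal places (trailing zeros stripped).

Executing turtle program step by step:
Start: pos=(0,0), heading=0, pen down
FD 8: (0,0) -> (8,0) [heading=0, draw]
LT 81: heading 0 -> 81
RT 270: heading 81 -> 171
BK 4: (8,0) -> (11.951,-0.626) [heading=171, draw]
FD 13: (11.951,-0.626) -> (-0.889,1.408) [heading=171, draw]
Final: pos=(-0.889,1.408), heading=171, 3 segment(s) drawn
Waypoints (4 total):
(0, 0)
(8, 0)
(11.951, -0.626)
(-0.889, 1.408)

Answer: (0, 0)
(8, 0)
(11.951, -0.626)
(-0.889, 1.408)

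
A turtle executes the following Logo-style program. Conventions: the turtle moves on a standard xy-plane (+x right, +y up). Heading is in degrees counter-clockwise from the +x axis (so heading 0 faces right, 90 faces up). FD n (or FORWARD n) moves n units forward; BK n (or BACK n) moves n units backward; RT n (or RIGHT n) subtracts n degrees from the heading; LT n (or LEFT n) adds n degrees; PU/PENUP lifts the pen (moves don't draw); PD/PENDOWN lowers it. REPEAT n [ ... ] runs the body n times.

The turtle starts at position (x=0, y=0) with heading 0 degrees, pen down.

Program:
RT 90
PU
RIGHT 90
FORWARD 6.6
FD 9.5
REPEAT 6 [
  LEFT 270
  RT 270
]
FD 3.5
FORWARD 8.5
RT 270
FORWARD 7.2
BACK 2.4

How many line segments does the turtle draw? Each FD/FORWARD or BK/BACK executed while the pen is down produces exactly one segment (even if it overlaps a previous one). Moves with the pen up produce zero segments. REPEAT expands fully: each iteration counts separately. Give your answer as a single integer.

Executing turtle program step by step:
Start: pos=(0,0), heading=0, pen down
RT 90: heading 0 -> 270
PU: pen up
RT 90: heading 270 -> 180
FD 6.6: (0,0) -> (-6.6,0) [heading=180, move]
FD 9.5: (-6.6,0) -> (-16.1,0) [heading=180, move]
REPEAT 6 [
  -- iteration 1/6 --
  LT 270: heading 180 -> 90
  RT 270: heading 90 -> 180
  -- iteration 2/6 --
  LT 270: heading 180 -> 90
  RT 270: heading 90 -> 180
  -- iteration 3/6 --
  LT 270: heading 180 -> 90
  RT 270: heading 90 -> 180
  -- iteration 4/6 --
  LT 270: heading 180 -> 90
  RT 270: heading 90 -> 180
  -- iteration 5/6 --
  LT 270: heading 180 -> 90
  RT 270: heading 90 -> 180
  -- iteration 6/6 --
  LT 270: heading 180 -> 90
  RT 270: heading 90 -> 180
]
FD 3.5: (-16.1,0) -> (-19.6,0) [heading=180, move]
FD 8.5: (-19.6,0) -> (-28.1,0) [heading=180, move]
RT 270: heading 180 -> 270
FD 7.2: (-28.1,0) -> (-28.1,-7.2) [heading=270, move]
BK 2.4: (-28.1,-7.2) -> (-28.1,-4.8) [heading=270, move]
Final: pos=(-28.1,-4.8), heading=270, 0 segment(s) drawn
Segments drawn: 0

Answer: 0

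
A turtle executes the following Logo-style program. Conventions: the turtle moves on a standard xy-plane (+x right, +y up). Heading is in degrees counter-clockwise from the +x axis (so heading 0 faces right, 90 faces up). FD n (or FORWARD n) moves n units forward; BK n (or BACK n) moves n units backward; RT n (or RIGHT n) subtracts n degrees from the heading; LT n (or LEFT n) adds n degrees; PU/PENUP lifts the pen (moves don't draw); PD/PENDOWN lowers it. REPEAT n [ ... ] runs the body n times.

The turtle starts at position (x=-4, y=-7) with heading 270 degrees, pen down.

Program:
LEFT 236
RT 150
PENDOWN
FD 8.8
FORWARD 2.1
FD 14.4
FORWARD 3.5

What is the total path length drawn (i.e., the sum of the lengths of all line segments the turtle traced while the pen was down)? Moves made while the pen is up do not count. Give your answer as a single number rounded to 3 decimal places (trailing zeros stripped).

Executing turtle program step by step:
Start: pos=(-4,-7), heading=270, pen down
LT 236: heading 270 -> 146
RT 150: heading 146 -> 356
PD: pen down
FD 8.8: (-4,-7) -> (4.779,-7.614) [heading=356, draw]
FD 2.1: (4.779,-7.614) -> (6.873,-7.76) [heading=356, draw]
FD 14.4: (6.873,-7.76) -> (21.238,-8.765) [heading=356, draw]
FD 3.5: (21.238,-8.765) -> (24.73,-9.009) [heading=356, draw]
Final: pos=(24.73,-9.009), heading=356, 4 segment(s) drawn

Segment lengths:
  seg 1: (-4,-7) -> (4.779,-7.614), length = 8.8
  seg 2: (4.779,-7.614) -> (6.873,-7.76), length = 2.1
  seg 3: (6.873,-7.76) -> (21.238,-8.765), length = 14.4
  seg 4: (21.238,-8.765) -> (24.73,-9.009), length = 3.5
Total = 28.8

Answer: 28.8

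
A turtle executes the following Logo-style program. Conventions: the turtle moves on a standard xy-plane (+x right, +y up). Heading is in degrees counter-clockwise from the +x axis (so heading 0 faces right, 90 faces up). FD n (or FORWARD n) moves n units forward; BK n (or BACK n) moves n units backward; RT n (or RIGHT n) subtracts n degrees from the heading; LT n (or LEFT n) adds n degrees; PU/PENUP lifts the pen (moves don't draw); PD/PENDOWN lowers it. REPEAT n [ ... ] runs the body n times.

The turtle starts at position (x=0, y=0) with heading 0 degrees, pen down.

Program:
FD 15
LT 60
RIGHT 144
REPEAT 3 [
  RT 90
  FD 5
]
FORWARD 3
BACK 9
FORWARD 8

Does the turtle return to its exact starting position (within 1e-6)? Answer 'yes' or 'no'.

Answer: no

Derivation:
Executing turtle program step by step:
Start: pos=(0,0), heading=0, pen down
FD 15: (0,0) -> (15,0) [heading=0, draw]
LT 60: heading 0 -> 60
RT 144: heading 60 -> 276
REPEAT 3 [
  -- iteration 1/3 --
  RT 90: heading 276 -> 186
  FD 5: (15,0) -> (10.027,-0.523) [heading=186, draw]
  -- iteration 2/3 --
  RT 90: heading 186 -> 96
  FD 5: (10.027,-0.523) -> (9.505,4.45) [heading=96, draw]
  -- iteration 3/3 --
  RT 90: heading 96 -> 6
  FD 5: (9.505,4.45) -> (14.477,4.973) [heading=6, draw]
]
FD 3: (14.477,4.973) -> (17.461,5.286) [heading=6, draw]
BK 9: (17.461,5.286) -> (8.51,4.345) [heading=6, draw]
FD 8: (8.51,4.345) -> (16.466,5.182) [heading=6, draw]
Final: pos=(16.466,5.182), heading=6, 7 segment(s) drawn

Start position: (0, 0)
Final position: (16.466, 5.182)
Distance = 17.262; >= 1e-6 -> NOT closed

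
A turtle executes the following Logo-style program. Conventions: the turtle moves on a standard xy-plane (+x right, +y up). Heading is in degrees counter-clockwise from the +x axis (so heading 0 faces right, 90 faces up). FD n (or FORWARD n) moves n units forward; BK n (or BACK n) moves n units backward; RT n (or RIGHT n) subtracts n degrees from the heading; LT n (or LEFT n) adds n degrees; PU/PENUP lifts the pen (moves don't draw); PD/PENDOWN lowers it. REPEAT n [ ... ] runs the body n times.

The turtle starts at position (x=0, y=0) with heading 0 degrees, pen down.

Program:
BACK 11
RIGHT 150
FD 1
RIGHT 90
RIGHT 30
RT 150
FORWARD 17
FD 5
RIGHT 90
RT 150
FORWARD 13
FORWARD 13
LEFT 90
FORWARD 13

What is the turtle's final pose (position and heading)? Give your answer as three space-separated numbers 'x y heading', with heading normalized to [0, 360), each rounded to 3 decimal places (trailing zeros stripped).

Executing turtle program step by step:
Start: pos=(0,0), heading=0, pen down
BK 11: (0,0) -> (-11,0) [heading=0, draw]
RT 150: heading 0 -> 210
FD 1: (-11,0) -> (-11.866,-0.5) [heading=210, draw]
RT 90: heading 210 -> 120
RT 30: heading 120 -> 90
RT 150: heading 90 -> 300
FD 17: (-11.866,-0.5) -> (-3.366,-15.222) [heading=300, draw]
FD 5: (-3.366,-15.222) -> (-0.866,-19.553) [heading=300, draw]
RT 90: heading 300 -> 210
RT 150: heading 210 -> 60
FD 13: (-0.866,-19.553) -> (5.634,-8.294) [heading=60, draw]
FD 13: (5.634,-8.294) -> (12.134,2.964) [heading=60, draw]
LT 90: heading 60 -> 150
FD 13: (12.134,2.964) -> (0.876,9.464) [heading=150, draw]
Final: pos=(0.876,9.464), heading=150, 7 segment(s) drawn

Answer: 0.876 9.464 150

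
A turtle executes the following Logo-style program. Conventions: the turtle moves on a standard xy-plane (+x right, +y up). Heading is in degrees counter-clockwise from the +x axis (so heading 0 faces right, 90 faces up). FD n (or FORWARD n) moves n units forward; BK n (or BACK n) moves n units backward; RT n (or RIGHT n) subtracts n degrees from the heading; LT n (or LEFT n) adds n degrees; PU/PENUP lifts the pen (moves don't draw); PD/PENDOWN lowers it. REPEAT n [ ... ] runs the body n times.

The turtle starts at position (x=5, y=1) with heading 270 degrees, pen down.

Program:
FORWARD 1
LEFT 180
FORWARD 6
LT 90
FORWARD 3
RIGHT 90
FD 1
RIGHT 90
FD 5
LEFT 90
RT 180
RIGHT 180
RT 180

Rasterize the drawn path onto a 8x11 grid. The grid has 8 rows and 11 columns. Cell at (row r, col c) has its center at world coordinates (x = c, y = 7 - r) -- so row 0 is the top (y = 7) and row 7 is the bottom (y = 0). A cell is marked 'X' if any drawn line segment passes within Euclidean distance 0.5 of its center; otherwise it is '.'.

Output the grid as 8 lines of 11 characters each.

Segment 0: (5,1) -> (5,0)
Segment 1: (5,0) -> (5,6)
Segment 2: (5,6) -> (2,6)
Segment 3: (2,6) -> (2,7)
Segment 4: (2,7) -> (7,7)

Answer: ..XXXXXX...
..XXXX.....
.....X.....
.....X.....
.....X.....
.....X.....
.....X.....
.....X.....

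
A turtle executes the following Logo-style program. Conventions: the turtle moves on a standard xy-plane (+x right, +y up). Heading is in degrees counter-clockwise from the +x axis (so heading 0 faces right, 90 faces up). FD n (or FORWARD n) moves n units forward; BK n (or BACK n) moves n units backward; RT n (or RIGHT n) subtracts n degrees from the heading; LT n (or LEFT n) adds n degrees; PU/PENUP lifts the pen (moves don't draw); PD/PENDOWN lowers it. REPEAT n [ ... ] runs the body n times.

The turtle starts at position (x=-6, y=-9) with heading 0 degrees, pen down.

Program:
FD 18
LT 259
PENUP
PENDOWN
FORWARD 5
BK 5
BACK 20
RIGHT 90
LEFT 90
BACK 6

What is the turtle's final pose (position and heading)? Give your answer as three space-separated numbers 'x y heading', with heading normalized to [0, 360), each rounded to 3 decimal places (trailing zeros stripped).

Answer: 16.961 16.522 259

Derivation:
Executing turtle program step by step:
Start: pos=(-6,-9), heading=0, pen down
FD 18: (-6,-9) -> (12,-9) [heading=0, draw]
LT 259: heading 0 -> 259
PU: pen up
PD: pen down
FD 5: (12,-9) -> (11.046,-13.908) [heading=259, draw]
BK 5: (11.046,-13.908) -> (12,-9) [heading=259, draw]
BK 20: (12,-9) -> (15.816,10.633) [heading=259, draw]
RT 90: heading 259 -> 169
LT 90: heading 169 -> 259
BK 6: (15.816,10.633) -> (16.961,16.522) [heading=259, draw]
Final: pos=(16.961,16.522), heading=259, 5 segment(s) drawn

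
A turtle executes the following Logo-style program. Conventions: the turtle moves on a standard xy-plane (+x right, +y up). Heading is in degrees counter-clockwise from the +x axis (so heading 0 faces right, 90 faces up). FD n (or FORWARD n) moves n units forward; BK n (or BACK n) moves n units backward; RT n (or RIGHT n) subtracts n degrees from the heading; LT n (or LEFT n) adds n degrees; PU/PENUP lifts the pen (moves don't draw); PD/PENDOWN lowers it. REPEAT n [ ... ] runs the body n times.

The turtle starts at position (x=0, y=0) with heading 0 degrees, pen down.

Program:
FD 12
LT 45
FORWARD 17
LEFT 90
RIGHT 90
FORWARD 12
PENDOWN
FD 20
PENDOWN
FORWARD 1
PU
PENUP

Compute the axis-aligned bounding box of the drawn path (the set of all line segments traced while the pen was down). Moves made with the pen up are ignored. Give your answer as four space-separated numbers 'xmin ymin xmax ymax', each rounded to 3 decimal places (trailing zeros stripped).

Executing turtle program step by step:
Start: pos=(0,0), heading=0, pen down
FD 12: (0,0) -> (12,0) [heading=0, draw]
LT 45: heading 0 -> 45
FD 17: (12,0) -> (24.021,12.021) [heading=45, draw]
LT 90: heading 45 -> 135
RT 90: heading 135 -> 45
FD 12: (24.021,12.021) -> (32.506,20.506) [heading=45, draw]
PD: pen down
FD 20: (32.506,20.506) -> (46.648,34.648) [heading=45, draw]
PD: pen down
FD 1: (46.648,34.648) -> (47.355,35.355) [heading=45, draw]
PU: pen up
PU: pen up
Final: pos=(47.355,35.355), heading=45, 5 segment(s) drawn

Segment endpoints: x in {0, 12, 24.021, 32.506, 46.648, 47.355}, y in {0, 12.021, 20.506, 34.648, 35.355}
xmin=0, ymin=0, xmax=47.355, ymax=35.355

Answer: 0 0 47.355 35.355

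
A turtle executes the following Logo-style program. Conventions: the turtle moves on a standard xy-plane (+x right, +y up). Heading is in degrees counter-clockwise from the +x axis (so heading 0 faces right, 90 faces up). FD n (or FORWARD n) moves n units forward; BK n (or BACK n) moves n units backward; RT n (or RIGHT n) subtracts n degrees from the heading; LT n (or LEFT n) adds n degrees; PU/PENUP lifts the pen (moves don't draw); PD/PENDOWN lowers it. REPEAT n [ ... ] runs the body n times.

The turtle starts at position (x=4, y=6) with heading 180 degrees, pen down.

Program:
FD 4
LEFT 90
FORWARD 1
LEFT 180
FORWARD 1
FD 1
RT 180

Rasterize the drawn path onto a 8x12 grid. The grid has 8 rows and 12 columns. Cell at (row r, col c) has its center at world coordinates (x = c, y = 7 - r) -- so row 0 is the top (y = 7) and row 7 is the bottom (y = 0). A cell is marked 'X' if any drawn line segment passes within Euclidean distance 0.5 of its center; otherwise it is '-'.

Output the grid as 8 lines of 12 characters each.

Segment 0: (4,6) -> (0,6)
Segment 1: (0,6) -> (-0,5)
Segment 2: (-0,5) -> (0,6)
Segment 3: (0,6) -> (0,7)

Answer: X-----------
XXXXX-------
X-----------
------------
------------
------------
------------
------------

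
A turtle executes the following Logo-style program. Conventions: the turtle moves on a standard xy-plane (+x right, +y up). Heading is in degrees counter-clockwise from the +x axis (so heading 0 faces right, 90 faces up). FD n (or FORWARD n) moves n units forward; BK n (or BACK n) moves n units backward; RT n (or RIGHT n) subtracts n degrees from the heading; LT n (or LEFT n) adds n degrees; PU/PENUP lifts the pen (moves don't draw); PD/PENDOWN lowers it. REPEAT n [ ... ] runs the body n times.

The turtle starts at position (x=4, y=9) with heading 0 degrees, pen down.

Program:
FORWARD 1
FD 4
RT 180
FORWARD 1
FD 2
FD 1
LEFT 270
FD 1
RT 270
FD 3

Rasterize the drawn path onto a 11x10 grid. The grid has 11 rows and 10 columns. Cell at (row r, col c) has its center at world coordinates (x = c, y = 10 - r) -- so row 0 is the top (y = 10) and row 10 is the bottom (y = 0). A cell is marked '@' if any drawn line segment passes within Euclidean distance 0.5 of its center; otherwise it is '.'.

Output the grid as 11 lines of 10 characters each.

Segment 0: (4,9) -> (5,9)
Segment 1: (5,9) -> (9,9)
Segment 2: (9,9) -> (8,9)
Segment 3: (8,9) -> (6,9)
Segment 4: (6,9) -> (5,9)
Segment 5: (5,9) -> (5,10)
Segment 6: (5,10) -> (2,10)

Answer: ..@@@@....
....@@@@@@
..........
..........
..........
..........
..........
..........
..........
..........
..........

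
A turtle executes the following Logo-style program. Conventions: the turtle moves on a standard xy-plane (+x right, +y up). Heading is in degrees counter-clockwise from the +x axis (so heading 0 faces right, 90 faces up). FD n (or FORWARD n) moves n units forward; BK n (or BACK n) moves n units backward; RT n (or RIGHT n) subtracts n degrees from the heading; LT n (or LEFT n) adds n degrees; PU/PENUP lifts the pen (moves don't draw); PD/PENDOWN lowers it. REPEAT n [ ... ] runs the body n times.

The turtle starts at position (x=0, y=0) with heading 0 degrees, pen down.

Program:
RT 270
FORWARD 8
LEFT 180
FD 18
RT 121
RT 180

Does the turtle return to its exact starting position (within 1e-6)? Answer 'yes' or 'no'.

Executing turtle program step by step:
Start: pos=(0,0), heading=0, pen down
RT 270: heading 0 -> 90
FD 8: (0,0) -> (0,8) [heading=90, draw]
LT 180: heading 90 -> 270
FD 18: (0,8) -> (0,-10) [heading=270, draw]
RT 121: heading 270 -> 149
RT 180: heading 149 -> 329
Final: pos=(0,-10), heading=329, 2 segment(s) drawn

Start position: (0, 0)
Final position: (0, -10)
Distance = 10; >= 1e-6 -> NOT closed

Answer: no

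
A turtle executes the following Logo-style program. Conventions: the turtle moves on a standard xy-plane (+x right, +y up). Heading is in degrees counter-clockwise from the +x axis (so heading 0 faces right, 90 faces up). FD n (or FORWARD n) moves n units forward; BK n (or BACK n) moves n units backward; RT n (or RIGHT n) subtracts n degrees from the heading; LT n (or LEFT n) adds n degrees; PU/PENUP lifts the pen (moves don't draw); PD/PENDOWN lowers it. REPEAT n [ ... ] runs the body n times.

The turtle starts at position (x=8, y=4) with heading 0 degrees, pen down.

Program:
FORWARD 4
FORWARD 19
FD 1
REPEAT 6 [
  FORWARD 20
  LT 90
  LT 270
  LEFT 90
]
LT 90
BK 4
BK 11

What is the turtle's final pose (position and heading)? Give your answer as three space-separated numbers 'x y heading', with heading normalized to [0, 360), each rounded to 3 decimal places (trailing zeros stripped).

Answer: 52 39 270

Derivation:
Executing turtle program step by step:
Start: pos=(8,4), heading=0, pen down
FD 4: (8,4) -> (12,4) [heading=0, draw]
FD 19: (12,4) -> (31,4) [heading=0, draw]
FD 1: (31,4) -> (32,4) [heading=0, draw]
REPEAT 6 [
  -- iteration 1/6 --
  FD 20: (32,4) -> (52,4) [heading=0, draw]
  LT 90: heading 0 -> 90
  LT 270: heading 90 -> 0
  LT 90: heading 0 -> 90
  -- iteration 2/6 --
  FD 20: (52,4) -> (52,24) [heading=90, draw]
  LT 90: heading 90 -> 180
  LT 270: heading 180 -> 90
  LT 90: heading 90 -> 180
  -- iteration 3/6 --
  FD 20: (52,24) -> (32,24) [heading=180, draw]
  LT 90: heading 180 -> 270
  LT 270: heading 270 -> 180
  LT 90: heading 180 -> 270
  -- iteration 4/6 --
  FD 20: (32,24) -> (32,4) [heading=270, draw]
  LT 90: heading 270 -> 0
  LT 270: heading 0 -> 270
  LT 90: heading 270 -> 0
  -- iteration 5/6 --
  FD 20: (32,4) -> (52,4) [heading=0, draw]
  LT 90: heading 0 -> 90
  LT 270: heading 90 -> 0
  LT 90: heading 0 -> 90
  -- iteration 6/6 --
  FD 20: (52,4) -> (52,24) [heading=90, draw]
  LT 90: heading 90 -> 180
  LT 270: heading 180 -> 90
  LT 90: heading 90 -> 180
]
LT 90: heading 180 -> 270
BK 4: (52,24) -> (52,28) [heading=270, draw]
BK 11: (52,28) -> (52,39) [heading=270, draw]
Final: pos=(52,39), heading=270, 11 segment(s) drawn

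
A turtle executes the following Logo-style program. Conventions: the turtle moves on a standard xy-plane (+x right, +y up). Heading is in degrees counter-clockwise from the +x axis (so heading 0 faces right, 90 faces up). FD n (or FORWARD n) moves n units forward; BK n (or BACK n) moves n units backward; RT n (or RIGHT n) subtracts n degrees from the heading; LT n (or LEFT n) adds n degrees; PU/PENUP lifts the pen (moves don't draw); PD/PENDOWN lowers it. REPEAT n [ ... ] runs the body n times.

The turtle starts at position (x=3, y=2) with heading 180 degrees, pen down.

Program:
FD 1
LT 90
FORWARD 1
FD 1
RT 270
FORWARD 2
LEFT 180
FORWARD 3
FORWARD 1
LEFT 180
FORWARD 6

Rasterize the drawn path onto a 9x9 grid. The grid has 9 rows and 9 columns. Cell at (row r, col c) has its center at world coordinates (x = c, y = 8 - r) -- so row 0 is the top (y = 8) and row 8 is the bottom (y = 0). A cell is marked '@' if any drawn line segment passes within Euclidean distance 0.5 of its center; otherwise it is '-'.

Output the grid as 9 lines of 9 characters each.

Segment 0: (3,2) -> (2,2)
Segment 1: (2,2) -> (2,1)
Segment 2: (2,1) -> (2,0)
Segment 3: (2,0) -> (4,0)
Segment 4: (4,0) -> (1,0)
Segment 5: (1,0) -> (-0,0)
Segment 6: (-0,0) -> (6,-0)

Answer: ---------
---------
---------
---------
---------
---------
--@@-----
--@------
@@@@@@@--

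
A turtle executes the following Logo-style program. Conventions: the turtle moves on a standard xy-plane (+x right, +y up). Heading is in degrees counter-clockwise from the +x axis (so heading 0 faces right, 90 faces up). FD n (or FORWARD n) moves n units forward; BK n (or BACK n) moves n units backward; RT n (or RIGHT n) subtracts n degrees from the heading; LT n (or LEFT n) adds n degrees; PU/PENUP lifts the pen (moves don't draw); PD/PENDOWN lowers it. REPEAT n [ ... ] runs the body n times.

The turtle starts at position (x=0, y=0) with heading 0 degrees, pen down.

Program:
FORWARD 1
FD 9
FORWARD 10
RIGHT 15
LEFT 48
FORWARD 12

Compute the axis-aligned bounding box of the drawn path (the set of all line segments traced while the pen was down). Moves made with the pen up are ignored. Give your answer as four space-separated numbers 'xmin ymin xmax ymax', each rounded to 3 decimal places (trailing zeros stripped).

Executing turtle program step by step:
Start: pos=(0,0), heading=0, pen down
FD 1: (0,0) -> (1,0) [heading=0, draw]
FD 9: (1,0) -> (10,0) [heading=0, draw]
FD 10: (10,0) -> (20,0) [heading=0, draw]
RT 15: heading 0 -> 345
LT 48: heading 345 -> 33
FD 12: (20,0) -> (30.064,6.536) [heading=33, draw]
Final: pos=(30.064,6.536), heading=33, 4 segment(s) drawn

Segment endpoints: x in {0, 1, 10, 20, 30.064}, y in {0, 6.536}
xmin=0, ymin=0, xmax=30.064, ymax=6.536

Answer: 0 0 30.064 6.536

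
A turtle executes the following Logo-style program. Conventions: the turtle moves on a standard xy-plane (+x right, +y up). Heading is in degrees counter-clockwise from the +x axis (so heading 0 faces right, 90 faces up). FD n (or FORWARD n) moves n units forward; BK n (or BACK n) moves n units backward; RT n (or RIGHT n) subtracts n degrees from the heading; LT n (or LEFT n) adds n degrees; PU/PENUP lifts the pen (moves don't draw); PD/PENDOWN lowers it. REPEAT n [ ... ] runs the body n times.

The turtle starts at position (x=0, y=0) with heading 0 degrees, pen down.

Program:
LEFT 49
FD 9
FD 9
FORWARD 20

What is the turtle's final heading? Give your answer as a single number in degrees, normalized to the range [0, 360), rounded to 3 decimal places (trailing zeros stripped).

Executing turtle program step by step:
Start: pos=(0,0), heading=0, pen down
LT 49: heading 0 -> 49
FD 9: (0,0) -> (5.905,6.792) [heading=49, draw]
FD 9: (5.905,6.792) -> (11.809,13.585) [heading=49, draw]
FD 20: (11.809,13.585) -> (24.93,28.679) [heading=49, draw]
Final: pos=(24.93,28.679), heading=49, 3 segment(s) drawn

Answer: 49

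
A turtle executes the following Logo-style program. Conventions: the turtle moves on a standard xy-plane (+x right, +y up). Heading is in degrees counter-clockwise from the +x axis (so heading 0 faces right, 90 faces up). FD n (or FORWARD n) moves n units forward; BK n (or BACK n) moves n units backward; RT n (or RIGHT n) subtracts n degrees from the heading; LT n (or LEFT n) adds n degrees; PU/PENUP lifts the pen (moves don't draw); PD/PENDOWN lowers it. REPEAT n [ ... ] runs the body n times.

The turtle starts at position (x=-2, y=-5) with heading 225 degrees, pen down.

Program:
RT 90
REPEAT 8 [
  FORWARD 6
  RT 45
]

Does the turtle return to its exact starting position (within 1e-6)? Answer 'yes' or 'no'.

Answer: yes

Derivation:
Executing turtle program step by step:
Start: pos=(-2,-5), heading=225, pen down
RT 90: heading 225 -> 135
REPEAT 8 [
  -- iteration 1/8 --
  FD 6: (-2,-5) -> (-6.243,-0.757) [heading=135, draw]
  RT 45: heading 135 -> 90
  -- iteration 2/8 --
  FD 6: (-6.243,-0.757) -> (-6.243,5.243) [heading=90, draw]
  RT 45: heading 90 -> 45
  -- iteration 3/8 --
  FD 6: (-6.243,5.243) -> (-2,9.485) [heading=45, draw]
  RT 45: heading 45 -> 0
  -- iteration 4/8 --
  FD 6: (-2,9.485) -> (4,9.485) [heading=0, draw]
  RT 45: heading 0 -> 315
  -- iteration 5/8 --
  FD 6: (4,9.485) -> (8.243,5.243) [heading=315, draw]
  RT 45: heading 315 -> 270
  -- iteration 6/8 --
  FD 6: (8.243,5.243) -> (8.243,-0.757) [heading=270, draw]
  RT 45: heading 270 -> 225
  -- iteration 7/8 --
  FD 6: (8.243,-0.757) -> (4,-5) [heading=225, draw]
  RT 45: heading 225 -> 180
  -- iteration 8/8 --
  FD 6: (4,-5) -> (-2,-5) [heading=180, draw]
  RT 45: heading 180 -> 135
]
Final: pos=(-2,-5), heading=135, 8 segment(s) drawn

Start position: (-2, -5)
Final position: (-2, -5)
Distance = 0; < 1e-6 -> CLOSED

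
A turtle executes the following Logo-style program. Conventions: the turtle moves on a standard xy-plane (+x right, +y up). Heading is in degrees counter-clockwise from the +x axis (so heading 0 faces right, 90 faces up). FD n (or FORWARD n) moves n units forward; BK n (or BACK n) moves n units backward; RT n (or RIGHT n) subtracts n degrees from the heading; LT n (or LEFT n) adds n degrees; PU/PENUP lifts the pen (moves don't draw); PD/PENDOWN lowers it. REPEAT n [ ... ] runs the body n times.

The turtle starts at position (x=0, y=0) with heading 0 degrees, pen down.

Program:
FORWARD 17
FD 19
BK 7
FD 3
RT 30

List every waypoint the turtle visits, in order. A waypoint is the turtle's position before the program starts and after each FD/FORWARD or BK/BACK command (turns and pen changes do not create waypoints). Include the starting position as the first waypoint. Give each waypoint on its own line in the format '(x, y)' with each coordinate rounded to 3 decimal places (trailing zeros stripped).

Answer: (0, 0)
(17, 0)
(36, 0)
(29, 0)
(32, 0)

Derivation:
Executing turtle program step by step:
Start: pos=(0,0), heading=0, pen down
FD 17: (0,0) -> (17,0) [heading=0, draw]
FD 19: (17,0) -> (36,0) [heading=0, draw]
BK 7: (36,0) -> (29,0) [heading=0, draw]
FD 3: (29,0) -> (32,0) [heading=0, draw]
RT 30: heading 0 -> 330
Final: pos=(32,0), heading=330, 4 segment(s) drawn
Waypoints (5 total):
(0, 0)
(17, 0)
(36, 0)
(29, 0)
(32, 0)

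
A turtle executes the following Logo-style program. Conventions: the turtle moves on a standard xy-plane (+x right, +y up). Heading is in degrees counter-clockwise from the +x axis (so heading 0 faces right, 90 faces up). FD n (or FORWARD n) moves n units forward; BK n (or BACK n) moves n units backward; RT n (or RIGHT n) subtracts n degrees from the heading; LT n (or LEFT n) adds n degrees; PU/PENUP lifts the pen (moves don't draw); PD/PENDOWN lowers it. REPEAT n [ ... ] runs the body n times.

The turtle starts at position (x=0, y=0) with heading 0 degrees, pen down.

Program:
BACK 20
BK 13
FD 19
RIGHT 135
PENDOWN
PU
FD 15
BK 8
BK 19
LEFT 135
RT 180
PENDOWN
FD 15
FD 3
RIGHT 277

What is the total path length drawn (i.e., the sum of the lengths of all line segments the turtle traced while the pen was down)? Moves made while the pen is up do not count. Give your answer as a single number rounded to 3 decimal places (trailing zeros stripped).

Answer: 70

Derivation:
Executing turtle program step by step:
Start: pos=(0,0), heading=0, pen down
BK 20: (0,0) -> (-20,0) [heading=0, draw]
BK 13: (-20,0) -> (-33,0) [heading=0, draw]
FD 19: (-33,0) -> (-14,0) [heading=0, draw]
RT 135: heading 0 -> 225
PD: pen down
PU: pen up
FD 15: (-14,0) -> (-24.607,-10.607) [heading=225, move]
BK 8: (-24.607,-10.607) -> (-18.95,-4.95) [heading=225, move]
BK 19: (-18.95,-4.95) -> (-5.515,8.485) [heading=225, move]
LT 135: heading 225 -> 0
RT 180: heading 0 -> 180
PD: pen down
FD 15: (-5.515,8.485) -> (-20.515,8.485) [heading=180, draw]
FD 3: (-20.515,8.485) -> (-23.515,8.485) [heading=180, draw]
RT 277: heading 180 -> 263
Final: pos=(-23.515,8.485), heading=263, 5 segment(s) drawn

Segment lengths:
  seg 1: (0,0) -> (-20,0), length = 20
  seg 2: (-20,0) -> (-33,0), length = 13
  seg 3: (-33,0) -> (-14,0), length = 19
  seg 4: (-5.515,8.485) -> (-20.515,8.485), length = 15
  seg 5: (-20.515,8.485) -> (-23.515,8.485), length = 3
Total = 70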